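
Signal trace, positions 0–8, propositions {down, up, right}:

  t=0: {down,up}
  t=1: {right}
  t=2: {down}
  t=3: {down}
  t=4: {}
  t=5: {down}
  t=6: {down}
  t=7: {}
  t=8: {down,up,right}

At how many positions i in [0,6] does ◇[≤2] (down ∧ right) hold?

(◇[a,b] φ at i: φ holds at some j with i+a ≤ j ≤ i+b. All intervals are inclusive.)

1

Evaluate at each i in [0,6]:
  i=0: ✗ (none in [0,2])
  i=1: ✗ (none in [1,3])
  i=2: ✗ (none in [2,4])
  i=3: ✗ (none in [3,5])
  i=4: ✗ (none in [4,6])
  i=5: ✗ (none in [5,7])
  i=6: ✓ (witness j=8)
Positions where it holds: {6} → 1.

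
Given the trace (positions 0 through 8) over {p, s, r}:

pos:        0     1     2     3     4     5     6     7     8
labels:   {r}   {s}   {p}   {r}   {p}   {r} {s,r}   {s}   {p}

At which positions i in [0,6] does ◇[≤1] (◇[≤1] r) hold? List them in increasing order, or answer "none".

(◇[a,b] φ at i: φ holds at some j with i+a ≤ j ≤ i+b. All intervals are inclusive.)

Evaluate at each i in [0,6]:
  i=0: ✓ (witness j=0)
  i=1: ✓ (witness j=2)
  i=2: ✓ (witness j=2)
  i=3: ✓ (witness j=3)
  i=4: ✓ (witness j=4)
  i=5: ✓ (witness j=5)
  i=6: ✓ (witness j=6)

0, 1, 2, 3, 4, 5, 6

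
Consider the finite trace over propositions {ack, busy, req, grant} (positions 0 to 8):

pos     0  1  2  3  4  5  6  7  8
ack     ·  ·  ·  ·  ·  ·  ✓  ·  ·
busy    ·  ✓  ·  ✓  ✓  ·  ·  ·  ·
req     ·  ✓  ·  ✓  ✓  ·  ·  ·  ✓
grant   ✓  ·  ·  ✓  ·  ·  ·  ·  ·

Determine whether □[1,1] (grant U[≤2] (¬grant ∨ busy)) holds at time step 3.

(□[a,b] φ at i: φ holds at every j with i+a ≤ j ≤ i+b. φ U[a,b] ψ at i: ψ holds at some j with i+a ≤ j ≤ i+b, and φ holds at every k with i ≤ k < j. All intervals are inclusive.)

Holds

Check (grant U[≤2] (¬grant ∨ busy)) at every j in [4,4]:
  j=4: holds
All positions satisfy it → formula holds.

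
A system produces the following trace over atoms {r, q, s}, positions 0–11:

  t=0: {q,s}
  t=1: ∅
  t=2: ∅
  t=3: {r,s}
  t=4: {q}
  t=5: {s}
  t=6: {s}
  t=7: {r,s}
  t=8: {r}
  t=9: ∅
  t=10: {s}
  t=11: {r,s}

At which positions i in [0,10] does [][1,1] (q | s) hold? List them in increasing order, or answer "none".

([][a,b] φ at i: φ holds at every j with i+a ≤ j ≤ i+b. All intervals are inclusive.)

2, 3, 4, 5, 6, 9, 10

Evaluate at each i in [0,10]:
  i=0: ✗ (fails at j=1)
  i=1: ✗ (fails at j=2)
  i=2: ✓ (all of [3,3])
  i=3: ✓ (all of [4,4])
  i=4: ✓ (all of [5,5])
  i=5: ✓ (all of [6,6])
  i=6: ✓ (all of [7,7])
  i=7: ✗ (fails at j=8)
  i=8: ✗ (fails at j=9)
  i=9: ✓ (all of [10,10])
  i=10: ✓ (all of [11,11])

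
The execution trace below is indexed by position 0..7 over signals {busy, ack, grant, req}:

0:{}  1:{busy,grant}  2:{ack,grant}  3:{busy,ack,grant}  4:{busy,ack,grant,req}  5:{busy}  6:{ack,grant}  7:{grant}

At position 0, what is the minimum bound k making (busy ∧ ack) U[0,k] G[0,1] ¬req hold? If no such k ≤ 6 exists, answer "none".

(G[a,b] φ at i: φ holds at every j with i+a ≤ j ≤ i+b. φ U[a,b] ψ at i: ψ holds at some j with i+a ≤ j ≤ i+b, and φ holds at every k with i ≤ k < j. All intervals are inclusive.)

0

Need earliest j ≥ 0 with G[0,1] ¬req, and (busy ∧ ack) at every k in [0,j-1].
  j=0: rhs holds (empty prefix). k = 0.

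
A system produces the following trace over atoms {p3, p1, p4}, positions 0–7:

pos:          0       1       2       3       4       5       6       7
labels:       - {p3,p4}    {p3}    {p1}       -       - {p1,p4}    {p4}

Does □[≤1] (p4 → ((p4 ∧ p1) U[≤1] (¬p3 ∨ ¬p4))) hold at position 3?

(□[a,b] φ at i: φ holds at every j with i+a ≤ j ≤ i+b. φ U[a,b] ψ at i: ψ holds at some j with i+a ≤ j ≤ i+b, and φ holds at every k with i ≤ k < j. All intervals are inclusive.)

Holds

Check (p4 → ((p4 ∧ p1) U[≤1] (¬p3 ∨ ¬p4))) at every j in [3,4]:
  j=3: antecedent false → ✓
  j=4: antecedent false → ✓
All positions satisfy it → formula holds.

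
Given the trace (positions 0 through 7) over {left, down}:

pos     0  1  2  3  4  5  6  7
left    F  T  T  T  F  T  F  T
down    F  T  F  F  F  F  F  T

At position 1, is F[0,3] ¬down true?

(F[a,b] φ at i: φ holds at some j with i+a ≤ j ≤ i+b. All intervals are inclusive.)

Check ¬down at each j in [1,4]:
  j=1: false
  j=2: true
  j=3: true
  j=4: true
Found at j=2 → formula holds.

Yes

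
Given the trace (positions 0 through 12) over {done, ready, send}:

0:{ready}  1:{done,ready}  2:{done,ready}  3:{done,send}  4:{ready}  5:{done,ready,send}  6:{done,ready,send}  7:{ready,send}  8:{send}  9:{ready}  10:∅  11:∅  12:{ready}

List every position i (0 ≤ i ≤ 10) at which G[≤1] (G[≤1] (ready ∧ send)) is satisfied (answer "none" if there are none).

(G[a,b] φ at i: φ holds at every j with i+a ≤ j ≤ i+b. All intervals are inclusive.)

5

Evaluate at each i in [0,10]:
  i=0: ✗ (fails at j=0)
  i=1: ✗ (fails at j=1)
  i=2: ✗ (fails at j=2)
  i=3: ✗ (fails at j=3)
  i=4: ✗ (fails at j=4)
  i=5: ✓ (all of [5,6])
  i=6: ✗ (fails at j=7)
  i=7: ✗ (fails at j=7)
  i=8: ✗ (fails at j=8)
  i=9: ✗ (fails at j=9)
  i=10: ✗ (fails at j=10)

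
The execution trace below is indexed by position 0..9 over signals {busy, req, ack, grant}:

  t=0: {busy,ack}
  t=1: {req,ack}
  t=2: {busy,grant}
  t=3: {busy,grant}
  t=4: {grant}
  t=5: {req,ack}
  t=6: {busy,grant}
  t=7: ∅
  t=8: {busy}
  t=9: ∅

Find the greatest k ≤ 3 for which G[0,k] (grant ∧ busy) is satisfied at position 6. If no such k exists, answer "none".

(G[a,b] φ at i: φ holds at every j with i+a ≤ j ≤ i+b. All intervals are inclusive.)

(grant ∧ busy) must hold from j=6 onward; find where it first fails.
  j=6: holds
  j=7: fails
Holds on [6,6], so largest k = 0.

0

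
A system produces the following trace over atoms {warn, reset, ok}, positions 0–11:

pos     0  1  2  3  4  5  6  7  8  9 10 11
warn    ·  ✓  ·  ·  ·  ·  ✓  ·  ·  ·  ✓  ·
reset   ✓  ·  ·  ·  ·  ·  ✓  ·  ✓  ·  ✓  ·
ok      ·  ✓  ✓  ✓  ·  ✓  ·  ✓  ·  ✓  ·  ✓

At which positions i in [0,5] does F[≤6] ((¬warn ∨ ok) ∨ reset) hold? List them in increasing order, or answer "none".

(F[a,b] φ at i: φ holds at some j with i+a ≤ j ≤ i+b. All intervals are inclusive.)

Evaluate at each i in [0,5]:
  i=0: ✓ (witness j=0)
  i=1: ✓ (witness j=1)
  i=2: ✓ (witness j=2)
  i=3: ✓ (witness j=3)
  i=4: ✓ (witness j=4)
  i=5: ✓ (witness j=5)

0, 1, 2, 3, 4, 5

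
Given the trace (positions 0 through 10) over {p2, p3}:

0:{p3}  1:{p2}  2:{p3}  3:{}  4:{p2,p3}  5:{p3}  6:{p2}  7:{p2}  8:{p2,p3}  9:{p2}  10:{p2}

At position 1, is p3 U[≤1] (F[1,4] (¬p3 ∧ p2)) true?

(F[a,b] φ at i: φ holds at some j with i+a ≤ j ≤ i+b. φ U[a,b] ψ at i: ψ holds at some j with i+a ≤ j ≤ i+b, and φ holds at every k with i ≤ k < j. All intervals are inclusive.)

Does not hold

Need some j in [1,2] with F[1,4] (¬p3 ∧ p2), and p3 at every k in [1,j-1].
  j=1: F[1,4] (¬p3 ∧ p2) — fails (none in [2,5]).
  j=2: F[1,4] (¬p3 ∧ p2) holds, but p3 fails at k=1 → not this j.
No j in the window works → until fails.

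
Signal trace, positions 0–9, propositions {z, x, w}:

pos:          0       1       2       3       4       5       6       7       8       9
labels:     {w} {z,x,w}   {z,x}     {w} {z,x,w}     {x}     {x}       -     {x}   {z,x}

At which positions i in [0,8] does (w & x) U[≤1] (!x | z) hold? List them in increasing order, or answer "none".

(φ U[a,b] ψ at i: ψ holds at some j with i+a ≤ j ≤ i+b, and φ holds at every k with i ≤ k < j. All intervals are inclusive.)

Evaluate at each i in [0,8]:
  i=0: ✓ (rhs at j=0)
  i=1: ✓ (rhs at j=1)
  i=2: ✓ (rhs at j=2)
  i=3: ✓ (rhs at j=3)
  i=4: ✓ (rhs at j=4)
  i=5: ✗ (no rhs in [5,6])
  i=6: ✗ (lhs fails at k=6 before rhs at j=7)
  i=7: ✓ (rhs at j=7)
  i=8: ✗ (lhs fails at k=8 before rhs at j=9)

0, 1, 2, 3, 4, 7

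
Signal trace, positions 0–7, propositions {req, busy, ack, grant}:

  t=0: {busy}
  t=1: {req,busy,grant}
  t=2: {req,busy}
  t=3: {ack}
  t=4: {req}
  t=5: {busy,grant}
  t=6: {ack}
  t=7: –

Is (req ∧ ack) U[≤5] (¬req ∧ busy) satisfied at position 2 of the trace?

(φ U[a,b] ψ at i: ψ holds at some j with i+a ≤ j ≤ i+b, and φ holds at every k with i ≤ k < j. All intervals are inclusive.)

Need some j in [2,7] with (¬req ∧ busy), and (req ∧ ack) at every k in [2,j-1].
  j=2: (¬req ∧ busy) false.
  j=3: (¬req ∧ busy) false.
  j=4: (¬req ∧ busy) false.
  j=5: (¬req ∧ busy) holds, but (req ∧ ack) fails at k=2 → not this j.
  j=6: (¬req ∧ busy) false.
  j=7: (¬req ∧ busy) false.
No j in the window works → until fails.

No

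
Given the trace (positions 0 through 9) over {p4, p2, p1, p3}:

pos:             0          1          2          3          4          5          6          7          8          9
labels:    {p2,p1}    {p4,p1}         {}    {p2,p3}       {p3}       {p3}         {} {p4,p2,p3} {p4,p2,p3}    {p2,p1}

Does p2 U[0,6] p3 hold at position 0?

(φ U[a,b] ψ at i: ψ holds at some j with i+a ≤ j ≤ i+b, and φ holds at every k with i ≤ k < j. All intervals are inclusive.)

Need some j in [0,6] with p3, and p2 at every k in [0,j-1].
  j=0: p3 false.
  j=1: p3 false.
  j=2: p3 false.
  j=3: p3 holds, but p2 fails at k=1 → not this j.
  j=4: p3 holds, but p2 fails at k=1 → not this j.
  j=5: p3 holds, but p2 fails at k=1 → not this j.
  j=6: p3 false.
No j in the window works → until fails.

Does not hold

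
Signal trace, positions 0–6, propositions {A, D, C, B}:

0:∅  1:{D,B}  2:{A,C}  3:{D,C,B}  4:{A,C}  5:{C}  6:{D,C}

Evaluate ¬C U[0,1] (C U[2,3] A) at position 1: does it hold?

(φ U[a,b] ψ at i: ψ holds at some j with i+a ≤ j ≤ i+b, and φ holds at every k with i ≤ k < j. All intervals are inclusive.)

Holds

Need some j in [1,2] with (C U[2,3] A), and ¬C at every k in [1,j-1].
  j=1: (C U[2,3] A) — fails.
  j=2: (C U[2,3] A) holds; ¬C holds at every k in [1,1] → satisfied.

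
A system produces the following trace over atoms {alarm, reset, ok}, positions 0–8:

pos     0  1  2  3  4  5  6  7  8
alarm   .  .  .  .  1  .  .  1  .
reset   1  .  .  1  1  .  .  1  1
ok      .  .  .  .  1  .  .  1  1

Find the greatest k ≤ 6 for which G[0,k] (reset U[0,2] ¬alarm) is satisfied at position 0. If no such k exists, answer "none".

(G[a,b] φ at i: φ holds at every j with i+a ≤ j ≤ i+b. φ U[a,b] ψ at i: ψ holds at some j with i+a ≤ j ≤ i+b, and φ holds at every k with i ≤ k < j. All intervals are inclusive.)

6

(reset U[0,2] ¬alarm) must hold from j=0 onward; find where it first fails.
  j=0: holds
  j=1: holds
  j=2: holds
  j=3: holds
  j=4: holds
  j=5: holds
  j=6: holds
Holds through j=6; largest k = 6.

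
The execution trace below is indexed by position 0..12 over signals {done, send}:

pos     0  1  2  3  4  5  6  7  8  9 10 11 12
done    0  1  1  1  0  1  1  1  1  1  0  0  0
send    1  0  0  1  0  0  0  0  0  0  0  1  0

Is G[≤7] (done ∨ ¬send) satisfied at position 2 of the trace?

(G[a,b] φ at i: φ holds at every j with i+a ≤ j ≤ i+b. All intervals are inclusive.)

Holds

Check (done ∨ ¬send) at every j in [2,9]:
  j=2: true
  j=3: true
  j=4: true
  j=5: true
  j=6: true
  j=7: true
  j=8: true
  j=9: true
All positions satisfy it → formula holds.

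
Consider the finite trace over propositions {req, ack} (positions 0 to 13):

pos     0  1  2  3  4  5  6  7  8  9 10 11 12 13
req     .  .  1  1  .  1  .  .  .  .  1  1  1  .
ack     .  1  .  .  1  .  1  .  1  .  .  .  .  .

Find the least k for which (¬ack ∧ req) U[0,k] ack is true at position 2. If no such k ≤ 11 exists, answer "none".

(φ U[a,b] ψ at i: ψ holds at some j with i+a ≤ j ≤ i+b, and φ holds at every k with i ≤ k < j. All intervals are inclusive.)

Need earliest j ≥ 2 with ack, and (¬ack ∧ req) at every k in [2,j-1].
  j=2: rhs fails.
  j=3: rhs fails.
  j=4: rhs holds; lhs holds on [2,3]. k = 2.

2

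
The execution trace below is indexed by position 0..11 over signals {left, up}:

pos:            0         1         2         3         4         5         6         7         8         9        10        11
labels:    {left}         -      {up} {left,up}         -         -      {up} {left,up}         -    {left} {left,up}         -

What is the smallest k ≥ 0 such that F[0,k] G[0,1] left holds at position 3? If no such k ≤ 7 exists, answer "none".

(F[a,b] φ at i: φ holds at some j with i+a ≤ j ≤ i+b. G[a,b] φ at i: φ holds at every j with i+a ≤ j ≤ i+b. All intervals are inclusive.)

Scan j = 3,4,… for G[0,1] left:
  j=3: fails
  j=4: fails
  j=5: fails
  j=6: fails
  j=7: fails
  j=8: fails
  j=9: holds
First hit at j=9, so smallest k = 9-3 = 6.

6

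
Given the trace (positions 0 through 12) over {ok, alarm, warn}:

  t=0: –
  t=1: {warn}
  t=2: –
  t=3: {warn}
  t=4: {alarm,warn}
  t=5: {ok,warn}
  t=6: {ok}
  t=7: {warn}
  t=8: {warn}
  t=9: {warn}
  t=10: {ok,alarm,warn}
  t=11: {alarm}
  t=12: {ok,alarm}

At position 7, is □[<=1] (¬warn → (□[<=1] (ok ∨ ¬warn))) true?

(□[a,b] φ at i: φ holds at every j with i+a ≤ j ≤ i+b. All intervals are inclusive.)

Holds

Check (¬warn → (□[<=1] (ok ∨ ¬warn))) at every j in [7,8]:
  j=7: antecedent false → ✓
  j=8: antecedent false → ✓
All positions satisfy it → formula holds.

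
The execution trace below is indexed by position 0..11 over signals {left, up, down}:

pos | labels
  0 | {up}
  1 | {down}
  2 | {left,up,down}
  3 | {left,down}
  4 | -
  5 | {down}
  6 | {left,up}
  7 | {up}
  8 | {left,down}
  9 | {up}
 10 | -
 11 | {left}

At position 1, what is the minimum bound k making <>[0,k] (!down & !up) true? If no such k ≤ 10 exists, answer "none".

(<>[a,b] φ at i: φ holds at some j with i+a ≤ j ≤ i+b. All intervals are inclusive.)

Scan j = 1,2,… for (!down & !up):
  j=1: fails
  j=2: fails
  j=3: fails
  j=4: holds
First hit at j=4, so smallest k = 4-1 = 3.

3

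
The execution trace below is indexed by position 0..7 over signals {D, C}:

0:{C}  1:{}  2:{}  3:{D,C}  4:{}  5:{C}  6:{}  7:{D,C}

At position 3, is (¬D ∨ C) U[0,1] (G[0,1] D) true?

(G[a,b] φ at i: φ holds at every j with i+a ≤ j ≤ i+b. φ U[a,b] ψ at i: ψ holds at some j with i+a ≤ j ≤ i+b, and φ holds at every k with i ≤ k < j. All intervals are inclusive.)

Need some j in [3,4] with G[0,1] D, and (¬D ∨ C) at every k in [3,j-1].
  j=3: G[0,1] D — fails at 4.
  j=4: G[0,1] D — fails at 4.
No j in the window works → until fails.

False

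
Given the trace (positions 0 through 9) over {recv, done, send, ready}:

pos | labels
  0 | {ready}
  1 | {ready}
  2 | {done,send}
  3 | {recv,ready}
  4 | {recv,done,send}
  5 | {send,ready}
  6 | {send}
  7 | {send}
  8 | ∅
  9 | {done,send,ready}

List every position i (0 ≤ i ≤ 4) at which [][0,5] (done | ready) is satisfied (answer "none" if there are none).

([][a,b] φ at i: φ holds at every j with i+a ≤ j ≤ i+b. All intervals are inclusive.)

0

Evaluate at each i in [0,4]:
  i=0: ✓ (all of [0,5])
  i=1: ✗ (fails at j=6)
  i=2: ✗ (fails at j=6)
  i=3: ✗ (fails at j=6)
  i=4: ✗ (fails at j=6)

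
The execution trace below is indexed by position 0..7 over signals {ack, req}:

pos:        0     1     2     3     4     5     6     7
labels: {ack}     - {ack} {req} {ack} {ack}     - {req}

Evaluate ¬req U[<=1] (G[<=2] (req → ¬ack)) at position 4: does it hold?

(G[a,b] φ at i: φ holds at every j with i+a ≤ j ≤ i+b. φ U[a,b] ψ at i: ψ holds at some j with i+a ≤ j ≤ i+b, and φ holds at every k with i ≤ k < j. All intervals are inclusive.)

True

Need some j in [4,5] with G[<=2] (req → ¬ack), and ¬req at every k in [4,j-1].
  j=4: G[<=2] (req → ¬ack) holds; no prefix to check → satisfied.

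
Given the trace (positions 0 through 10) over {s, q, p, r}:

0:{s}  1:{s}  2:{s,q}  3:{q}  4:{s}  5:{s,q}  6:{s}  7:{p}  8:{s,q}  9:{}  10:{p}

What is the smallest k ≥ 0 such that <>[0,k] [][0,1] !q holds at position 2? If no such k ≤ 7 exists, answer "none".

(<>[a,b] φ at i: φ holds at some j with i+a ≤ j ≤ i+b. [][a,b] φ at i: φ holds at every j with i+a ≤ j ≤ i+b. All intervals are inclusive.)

4

Scan j = 2,3,… for [][0,1] !q:
  j=2: fails
  j=3: fails
  j=4: fails
  j=5: fails
  j=6: holds
First hit at j=6, so smallest k = 6-2 = 4.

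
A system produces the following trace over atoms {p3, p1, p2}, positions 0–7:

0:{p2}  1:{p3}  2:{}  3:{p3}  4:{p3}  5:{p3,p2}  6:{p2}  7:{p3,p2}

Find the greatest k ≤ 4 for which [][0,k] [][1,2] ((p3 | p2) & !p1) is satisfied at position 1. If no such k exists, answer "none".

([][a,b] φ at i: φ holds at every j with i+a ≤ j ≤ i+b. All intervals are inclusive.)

[][1,2] ((p3 | p2) & !p1) must hold from j=1 onward; find where it first fails.
  j=1: fails → no k works.

none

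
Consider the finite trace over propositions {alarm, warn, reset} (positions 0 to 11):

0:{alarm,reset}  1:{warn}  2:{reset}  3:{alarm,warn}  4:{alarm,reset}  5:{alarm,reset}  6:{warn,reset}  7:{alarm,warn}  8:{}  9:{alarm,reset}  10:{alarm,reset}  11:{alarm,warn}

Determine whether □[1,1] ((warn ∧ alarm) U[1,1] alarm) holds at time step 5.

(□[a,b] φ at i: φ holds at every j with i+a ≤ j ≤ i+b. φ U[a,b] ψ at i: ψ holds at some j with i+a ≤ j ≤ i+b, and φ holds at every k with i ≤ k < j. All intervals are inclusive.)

Does not hold

Check ((warn ∧ alarm) U[1,1] alarm) at every j in [6,6]:
  j=6: fails
Fails at j=6 → formula fails.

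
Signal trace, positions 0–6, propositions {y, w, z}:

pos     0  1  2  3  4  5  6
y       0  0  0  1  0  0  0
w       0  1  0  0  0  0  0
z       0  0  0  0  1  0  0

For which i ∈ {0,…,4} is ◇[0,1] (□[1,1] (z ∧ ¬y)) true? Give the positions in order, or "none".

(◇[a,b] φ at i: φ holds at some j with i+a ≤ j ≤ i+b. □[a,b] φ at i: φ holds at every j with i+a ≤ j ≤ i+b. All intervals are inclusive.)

Evaluate at each i in [0,4]:
  i=0: ✗ (none in [0,1])
  i=1: ✗ (none in [1,2])
  i=2: ✓ (witness j=3)
  i=3: ✓ (witness j=3)
  i=4: ✗ (none in [4,5])

2, 3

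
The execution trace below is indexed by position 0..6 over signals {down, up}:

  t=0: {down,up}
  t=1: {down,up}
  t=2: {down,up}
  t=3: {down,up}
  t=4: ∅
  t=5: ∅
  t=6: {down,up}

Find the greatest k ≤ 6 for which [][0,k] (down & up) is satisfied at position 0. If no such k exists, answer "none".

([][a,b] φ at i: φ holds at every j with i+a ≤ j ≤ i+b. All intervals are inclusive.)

(down & up) must hold from j=0 onward; find where it first fails.
  j=0: holds
  j=1: holds
  j=2: holds
  j=3: holds
  j=4: fails
Holds on [0,3], so largest k = 3.

3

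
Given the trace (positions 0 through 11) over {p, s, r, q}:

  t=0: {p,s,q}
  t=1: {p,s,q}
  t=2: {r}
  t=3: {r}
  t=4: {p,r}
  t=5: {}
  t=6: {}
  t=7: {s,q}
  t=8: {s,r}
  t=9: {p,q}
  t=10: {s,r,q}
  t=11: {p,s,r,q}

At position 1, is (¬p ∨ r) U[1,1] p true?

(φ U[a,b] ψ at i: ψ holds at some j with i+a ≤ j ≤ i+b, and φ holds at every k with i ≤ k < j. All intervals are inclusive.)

Does not hold

Need some j in [2,2] with p, and (¬p ∨ r) at every k in [1,j-1].
  j=2: p false.
No j in the window works → until fails.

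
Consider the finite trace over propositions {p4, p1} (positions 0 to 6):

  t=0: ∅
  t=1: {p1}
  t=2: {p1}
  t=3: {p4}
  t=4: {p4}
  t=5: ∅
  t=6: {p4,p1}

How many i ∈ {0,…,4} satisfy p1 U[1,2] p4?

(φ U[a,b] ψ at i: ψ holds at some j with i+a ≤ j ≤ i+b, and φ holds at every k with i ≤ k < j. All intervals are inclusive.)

2

Evaluate at each i in [0,4]:
  i=0: ✗ (no rhs in [1,2])
  i=1: ✓ (rhs at j=3; lhs holds on [1,2])
  i=2: ✓ (rhs at j=3; lhs holds on [2,2])
  i=3: ✗ (lhs fails at k=3 before rhs at j=4)
  i=4: ✗ (lhs fails at k=4 before rhs at j=6)
Positions where it holds: {1, 2} → 2.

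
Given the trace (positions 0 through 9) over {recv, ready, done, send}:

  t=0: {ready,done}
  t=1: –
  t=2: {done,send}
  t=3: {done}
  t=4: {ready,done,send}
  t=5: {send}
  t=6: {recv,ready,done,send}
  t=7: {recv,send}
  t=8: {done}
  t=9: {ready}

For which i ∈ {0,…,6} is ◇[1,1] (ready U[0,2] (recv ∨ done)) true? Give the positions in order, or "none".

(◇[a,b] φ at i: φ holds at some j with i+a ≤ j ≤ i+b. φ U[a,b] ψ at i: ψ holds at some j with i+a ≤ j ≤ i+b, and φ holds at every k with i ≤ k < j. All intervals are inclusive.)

1, 2, 3, 5, 6

Evaluate at each i in [0,6]:
  i=0: ✗ (none in [1,1])
  i=1: ✓ (witness j=2)
  i=2: ✓ (witness j=3)
  i=3: ✓ (witness j=4)
  i=4: ✗ (none in [5,5])
  i=5: ✓ (witness j=6)
  i=6: ✓ (witness j=7)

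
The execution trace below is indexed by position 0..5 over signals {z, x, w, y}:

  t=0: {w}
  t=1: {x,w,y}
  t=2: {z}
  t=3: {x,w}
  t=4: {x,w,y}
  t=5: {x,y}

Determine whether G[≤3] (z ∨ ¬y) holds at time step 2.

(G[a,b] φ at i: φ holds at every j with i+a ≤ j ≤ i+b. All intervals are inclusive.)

False

Check (z ∨ ¬y) at every j in [2,5]:
  j=2: true
  j=3: true
  j=4: false
  j=5: false
Fails at j=4 → formula fails.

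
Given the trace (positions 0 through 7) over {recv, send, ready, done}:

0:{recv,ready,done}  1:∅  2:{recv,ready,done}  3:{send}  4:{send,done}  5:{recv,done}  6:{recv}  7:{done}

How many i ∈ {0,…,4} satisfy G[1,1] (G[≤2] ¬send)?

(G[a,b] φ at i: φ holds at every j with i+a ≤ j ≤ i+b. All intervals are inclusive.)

1

Evaluate at each i in [0,4]:
  i=0: ✗ (fails at j=1)
  i=1: ✗ (fails at j=2)
  i=2: ✗ (fails at j=3)
  i=3: ✗ (fails at j=4)
  i=4: ✓ (all of [5,5])
Positions where it holds: {4} → 1.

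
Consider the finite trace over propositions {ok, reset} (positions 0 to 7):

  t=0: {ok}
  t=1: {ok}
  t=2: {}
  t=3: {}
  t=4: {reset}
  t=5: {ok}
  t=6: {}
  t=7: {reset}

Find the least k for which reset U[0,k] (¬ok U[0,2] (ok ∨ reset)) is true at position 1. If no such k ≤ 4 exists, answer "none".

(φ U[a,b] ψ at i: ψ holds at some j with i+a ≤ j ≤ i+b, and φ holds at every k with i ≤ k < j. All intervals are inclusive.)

0

Need earliest j ≥ 1 with (¬ok U[0,2] (ok ∨ reset)), and reset at every k in [1,j-1].
  j=1: rhs holds (empty prefix). k = 0.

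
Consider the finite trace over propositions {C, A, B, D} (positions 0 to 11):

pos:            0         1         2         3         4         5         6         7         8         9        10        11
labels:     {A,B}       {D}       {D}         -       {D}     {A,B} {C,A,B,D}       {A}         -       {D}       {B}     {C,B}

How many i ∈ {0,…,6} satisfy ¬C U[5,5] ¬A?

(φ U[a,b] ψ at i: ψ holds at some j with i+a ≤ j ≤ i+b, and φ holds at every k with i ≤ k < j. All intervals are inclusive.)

0

Evaluate at each i in [0,6]:
  i=0: ✗ (no rhs in [5,5])
  i=1: ✗ (no rhs in [6,6])
  i=2: ✗ (no rhs in [7,7])
  i=3: ✗ (lhs fails at k=6 before rhs at j=8)
  i=4: ✗ (lhs fails at k=6 before rhs at j=9)
  i=5: ✗ (lhs fails at k=6 before rhs at j=10)
  i=6: ✗ (lhs fails at k=6 before rhs at j=11)
Positions where it holds: {} → 0.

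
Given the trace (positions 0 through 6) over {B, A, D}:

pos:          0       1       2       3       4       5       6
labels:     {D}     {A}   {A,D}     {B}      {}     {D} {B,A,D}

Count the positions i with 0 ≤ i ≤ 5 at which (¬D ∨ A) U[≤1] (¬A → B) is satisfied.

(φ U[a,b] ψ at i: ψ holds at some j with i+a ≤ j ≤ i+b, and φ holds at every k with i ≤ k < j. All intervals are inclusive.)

Evaluate at each i in [0,5]:
  i=0: ✗ (lhs fails at k=0 before rhs at j=1)
  i=1: ✓ (rhs at j=1)
  i=2: ✓ (rhs at j=2)
  i=3: ✓ (rhs at j=3)
  i=4: ✗ (no rhs in [4,5])
  i=5: ✗ (lhs fails at k=5 before rhs at j=6)
Positions where it holds: {1, 2, 3} → 3.

3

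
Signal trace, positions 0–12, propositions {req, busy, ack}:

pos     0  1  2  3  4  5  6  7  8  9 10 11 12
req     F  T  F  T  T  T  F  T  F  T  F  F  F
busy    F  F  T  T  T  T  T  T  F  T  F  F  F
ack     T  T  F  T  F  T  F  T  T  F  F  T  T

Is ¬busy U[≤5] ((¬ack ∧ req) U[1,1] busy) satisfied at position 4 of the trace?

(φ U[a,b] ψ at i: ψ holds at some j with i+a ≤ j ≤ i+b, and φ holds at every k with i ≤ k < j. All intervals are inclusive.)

Need some j in [4,9] with ((¬ack ∧ req) U[1,1] busy), and ¬busy at every k in [4,j-1].
  j=4: ((¬ack ∧ req) U[1,1] busy) holds; no prefix to check → satisfied.

True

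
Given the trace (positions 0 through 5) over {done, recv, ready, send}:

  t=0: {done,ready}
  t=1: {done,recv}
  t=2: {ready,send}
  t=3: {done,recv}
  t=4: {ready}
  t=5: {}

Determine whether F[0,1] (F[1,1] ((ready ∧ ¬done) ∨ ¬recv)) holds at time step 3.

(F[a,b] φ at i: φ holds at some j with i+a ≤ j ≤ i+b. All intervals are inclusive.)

Check F[1,1] ((ready ∧ ¬done) ∨ ¬recv) at each j in [3,4]:
  j=3: holds (witness at 4)
  j=4: holds (witness at 5)
Found at j=3 → formula holds.

Yes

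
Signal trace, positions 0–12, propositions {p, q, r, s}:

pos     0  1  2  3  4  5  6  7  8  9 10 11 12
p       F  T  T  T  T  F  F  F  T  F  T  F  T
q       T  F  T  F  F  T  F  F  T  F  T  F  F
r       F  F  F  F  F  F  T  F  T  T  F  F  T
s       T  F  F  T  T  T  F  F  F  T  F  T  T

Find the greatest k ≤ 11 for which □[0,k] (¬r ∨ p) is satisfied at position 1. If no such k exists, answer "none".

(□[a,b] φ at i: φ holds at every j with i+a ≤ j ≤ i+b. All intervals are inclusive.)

4

(¬r ∨ p) must hold from j=1 onward; find where it first fails.
  j=1: holds
  j=2: holds
  j=3: holds
  j=4: holds
  j=5: holds
  j=6: fails
Holds on [1,5], so largest k = 4.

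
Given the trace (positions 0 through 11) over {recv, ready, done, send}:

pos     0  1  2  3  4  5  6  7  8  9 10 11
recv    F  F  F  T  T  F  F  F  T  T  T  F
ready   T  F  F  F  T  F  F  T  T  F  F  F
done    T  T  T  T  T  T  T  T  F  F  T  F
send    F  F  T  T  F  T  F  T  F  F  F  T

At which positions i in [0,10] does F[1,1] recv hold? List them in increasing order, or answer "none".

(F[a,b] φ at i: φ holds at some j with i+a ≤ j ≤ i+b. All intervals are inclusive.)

2, 3, 7, 8, 9

Evaluate at each i in [0,10]:
  i=0: ✗ (none in [1,1])
  i=1: ✗ (none in [2,2])
  i=2: ✓ (witness j=3)
  i=3: ✓ (witness j=4)
  i=4: ✗ (none in [5,5])
  i=5: ✗ (none in [6,6])
  i=6: ✗ (none in [7,7])
  i=7: ✓ (witness j=8)
  i=8: ✓ (witness j=9)
  i=9: ✓ (witness j=10)
  i=10: ✗ (none in [11,11])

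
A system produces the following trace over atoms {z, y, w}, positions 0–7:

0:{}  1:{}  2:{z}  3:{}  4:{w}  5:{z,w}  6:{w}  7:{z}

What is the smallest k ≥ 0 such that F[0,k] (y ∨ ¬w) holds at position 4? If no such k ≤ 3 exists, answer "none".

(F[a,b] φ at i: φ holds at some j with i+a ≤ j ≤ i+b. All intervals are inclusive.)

3

Scan j = 4,5,… for (y ∨ ¬w):
  j=4: fails
  j=5: fails
  j=6: fails
  j=7: holds
First hit at j=7, so smallest k = 7-4 = 3.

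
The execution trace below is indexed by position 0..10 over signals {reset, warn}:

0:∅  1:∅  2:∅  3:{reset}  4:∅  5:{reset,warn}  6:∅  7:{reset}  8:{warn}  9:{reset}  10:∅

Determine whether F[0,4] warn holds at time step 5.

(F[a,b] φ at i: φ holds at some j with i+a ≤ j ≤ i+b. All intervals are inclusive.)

Check warn at each j in [5,9]:
  j=5: true
  j=6: false
  j=7: false
  j=8: true
  j=9: false
Found at j=5 → formula holds.

Holds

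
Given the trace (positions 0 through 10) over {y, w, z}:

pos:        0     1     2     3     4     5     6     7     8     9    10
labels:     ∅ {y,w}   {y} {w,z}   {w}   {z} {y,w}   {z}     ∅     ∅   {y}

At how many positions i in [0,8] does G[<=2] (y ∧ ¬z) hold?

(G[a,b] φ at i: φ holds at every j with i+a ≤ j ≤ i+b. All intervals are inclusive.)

0

Evaluate at each i in [0,8]:
  i=0: ✗ (fails at j=0)
  i=1: ✗ (fails at j=3)
  i=2: ✗ (fails at j=3)
  i=3: ✗ (fails at j=3)
  i=4: ✗ (fails at j=4)
  i=5: ✗ (fails at j=5)
  i=6: ✗ (fails at j=7)
  i=7: ✗ (fails at j=7)
  i=8: ✗ (fails at j=8)
Positions where it holds: {} → 0.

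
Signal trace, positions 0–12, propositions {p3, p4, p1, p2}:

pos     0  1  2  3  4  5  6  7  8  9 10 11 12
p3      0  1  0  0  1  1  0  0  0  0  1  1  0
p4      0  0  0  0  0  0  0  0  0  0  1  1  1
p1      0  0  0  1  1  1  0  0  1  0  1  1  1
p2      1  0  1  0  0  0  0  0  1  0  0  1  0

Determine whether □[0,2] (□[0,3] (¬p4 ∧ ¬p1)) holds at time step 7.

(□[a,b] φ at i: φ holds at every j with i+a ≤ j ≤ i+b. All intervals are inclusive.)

Does not hold

Check □[0,3] (¬p4 ∧ ¬p1) at every j in [7,9]:
  j=7: fails at 8
  j=8: fails at 8
  j=9: fails at 10
Fails at j=7 → formula fails.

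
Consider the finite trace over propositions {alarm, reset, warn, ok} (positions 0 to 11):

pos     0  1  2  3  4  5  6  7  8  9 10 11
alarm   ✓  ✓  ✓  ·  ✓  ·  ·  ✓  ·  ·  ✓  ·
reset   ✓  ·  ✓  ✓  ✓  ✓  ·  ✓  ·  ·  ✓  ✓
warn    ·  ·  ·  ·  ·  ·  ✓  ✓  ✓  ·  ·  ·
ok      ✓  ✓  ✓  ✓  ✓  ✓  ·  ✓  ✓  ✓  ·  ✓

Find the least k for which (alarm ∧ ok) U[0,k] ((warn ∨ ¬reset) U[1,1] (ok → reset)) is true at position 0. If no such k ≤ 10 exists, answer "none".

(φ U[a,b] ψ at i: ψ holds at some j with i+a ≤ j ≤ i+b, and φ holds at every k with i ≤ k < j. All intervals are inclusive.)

Need earliest j ≥ 0 with ((warn ∨ ¬reset) U[1,1] (ok → reset)), and (alarm ∧ ok) at every k in [0,j-1].
  j=0: rhs fails.
  j=1: rhs holds; lhs holds on [0,0]. k = 1.

1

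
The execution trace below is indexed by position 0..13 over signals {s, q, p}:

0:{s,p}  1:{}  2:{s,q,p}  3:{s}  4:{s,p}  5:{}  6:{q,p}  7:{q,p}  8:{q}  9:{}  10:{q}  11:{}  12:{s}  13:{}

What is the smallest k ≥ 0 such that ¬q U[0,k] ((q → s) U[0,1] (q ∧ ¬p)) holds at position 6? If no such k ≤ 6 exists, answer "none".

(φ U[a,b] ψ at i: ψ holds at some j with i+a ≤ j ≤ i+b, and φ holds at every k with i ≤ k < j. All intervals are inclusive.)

Need earliest j ≥ 6 with ((q → s) U[0,1] (q ∧ ¬p)), and ¬q at every k in [6,j-1].
  j=6: rhs fails.
  j=7: rhs fails.
  j=8: rhs holds but lhs fails at k=6.
  j=9: rhs holds but lhs fails at k=6.
  j=10: rhs holds but lhs fails at k=6.
  j=11: rhs fails.
  j=12: rhs fails.
No witness within the range → none.

none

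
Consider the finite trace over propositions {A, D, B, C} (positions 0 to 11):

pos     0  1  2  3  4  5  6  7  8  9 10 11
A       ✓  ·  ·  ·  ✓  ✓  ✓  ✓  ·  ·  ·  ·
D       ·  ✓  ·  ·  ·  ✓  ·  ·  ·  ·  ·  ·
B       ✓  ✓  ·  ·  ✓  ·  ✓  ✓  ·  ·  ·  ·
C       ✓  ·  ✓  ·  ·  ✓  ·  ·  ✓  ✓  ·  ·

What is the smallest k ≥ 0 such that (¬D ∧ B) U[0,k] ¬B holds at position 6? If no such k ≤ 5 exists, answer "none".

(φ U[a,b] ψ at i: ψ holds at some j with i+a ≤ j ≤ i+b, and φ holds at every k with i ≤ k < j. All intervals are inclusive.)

Need earliest j ≥ 6 with ¬B, and (¬D ∧ B) at every k in [6,j-1].
  j=6: rhs fails.
  j=7: rhs fails.
  j=8: rhs holds; lhs holds on [6,7]. k = 2.

2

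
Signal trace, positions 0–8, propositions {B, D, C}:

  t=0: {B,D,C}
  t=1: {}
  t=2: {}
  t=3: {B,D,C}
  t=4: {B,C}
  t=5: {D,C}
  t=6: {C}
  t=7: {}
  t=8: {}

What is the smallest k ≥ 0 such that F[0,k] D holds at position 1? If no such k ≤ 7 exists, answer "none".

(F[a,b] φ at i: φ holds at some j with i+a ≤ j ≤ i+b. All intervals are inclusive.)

Scan j = 1,2,… for D:
  j=1: fails
  j=2: fails
  j=3: holds
First hit at j=3, so smallest k = 3-1 = 2.

2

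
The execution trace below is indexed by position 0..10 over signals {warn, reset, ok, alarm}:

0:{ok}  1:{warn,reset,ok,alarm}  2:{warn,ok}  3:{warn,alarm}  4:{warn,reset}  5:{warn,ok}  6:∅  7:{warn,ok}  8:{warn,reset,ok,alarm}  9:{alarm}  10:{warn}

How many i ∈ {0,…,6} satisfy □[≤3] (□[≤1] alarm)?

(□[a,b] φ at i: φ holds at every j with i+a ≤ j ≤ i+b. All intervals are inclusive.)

Evaluate at each i in [0,6]:
  i=0: ✗ (fails at j=0)
  i=1: ✗ (fails at j=1)
  i=2: ✗ (fails at j=2)
  i=3: ✗ (fails at j=3)
  i=4: ✗ (fails at j=4)
  i=5: ✗ (fails at j=5)
  i=6: ✗ (fails at j=6)
Positions where it holds: {} → 0.

0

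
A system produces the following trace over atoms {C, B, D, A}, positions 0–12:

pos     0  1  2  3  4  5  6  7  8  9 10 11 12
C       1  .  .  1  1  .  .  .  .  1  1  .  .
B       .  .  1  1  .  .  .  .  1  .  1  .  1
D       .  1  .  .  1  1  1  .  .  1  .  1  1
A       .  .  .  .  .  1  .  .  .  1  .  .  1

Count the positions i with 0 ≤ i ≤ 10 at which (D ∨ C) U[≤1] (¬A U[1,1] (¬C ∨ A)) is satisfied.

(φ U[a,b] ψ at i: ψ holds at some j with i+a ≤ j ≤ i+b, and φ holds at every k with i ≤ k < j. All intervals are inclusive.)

Evaluate at each i in [0,10]:
  i=0: ✓ (rhs at j=0)
  i=1: ✓ (rhs at j=1)
  i=2: ✗ (no rhs in [2,3])
  i=3: ✓ (rhs at j=4; lhs holds on [3,3])
  i=4: ✓ (rhs at j=4)
  i=5: ✓ (rhs at j=6; lhs holds on [5,5])
  i=6: ✓ (rhs at j=6)
  i=7: ✓ (rhs at j=7)
  i=8: ✓ (rhs at j=8)
  i=9: ✓ (rhs at j=10; lhs holds on [9,9])
  i=10: ✓ (rhs at j=10)
Positions where it holds: {0, 1, 3, 4, 5, 6, 7, 8, 9, 10} → 10.

10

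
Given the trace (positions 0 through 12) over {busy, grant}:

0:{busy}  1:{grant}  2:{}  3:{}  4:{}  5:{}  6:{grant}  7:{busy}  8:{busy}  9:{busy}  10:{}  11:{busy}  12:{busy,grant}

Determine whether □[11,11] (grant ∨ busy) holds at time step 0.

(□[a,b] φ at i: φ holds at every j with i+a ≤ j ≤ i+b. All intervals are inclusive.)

Check (grant ∨ busy) at every j in [11,11]:
  j=11: true
All positions satisfy it → formula holds.

Yes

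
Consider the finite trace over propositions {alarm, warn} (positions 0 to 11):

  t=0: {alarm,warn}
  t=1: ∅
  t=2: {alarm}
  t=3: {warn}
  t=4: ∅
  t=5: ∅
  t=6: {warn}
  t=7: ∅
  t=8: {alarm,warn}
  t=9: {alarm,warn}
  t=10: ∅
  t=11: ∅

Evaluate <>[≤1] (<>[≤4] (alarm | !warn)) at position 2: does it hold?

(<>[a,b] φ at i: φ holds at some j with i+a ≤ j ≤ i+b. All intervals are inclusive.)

Yes

Check <>[≤4] (alarm | !warn) at each j in [2,3]:
  j=2: holds (witness at 2)
  j=3: holds (witness at 4)
Found at j=2 → formula holds.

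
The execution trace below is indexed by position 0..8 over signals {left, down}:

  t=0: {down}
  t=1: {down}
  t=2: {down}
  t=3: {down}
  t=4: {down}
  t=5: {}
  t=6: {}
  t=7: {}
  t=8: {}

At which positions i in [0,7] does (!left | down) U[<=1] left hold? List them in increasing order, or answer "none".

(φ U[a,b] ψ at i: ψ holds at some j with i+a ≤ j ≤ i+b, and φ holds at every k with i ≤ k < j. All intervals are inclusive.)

none

Evaluate at each i in [0,7]:
  i=0: ✗ (no rhs in [0,1])
  i=1: ✗ (no rhs in [1,2])
  i=2: ✗ (no rhs in [2,3])
  i=3: ✗ (no rhs in [3,4])
  i=4: ✗ (no rhs in [4,5])
  i=5: ✗ (no rhs in [5,6])
  i=6: ✗ (no rhs in [6,7])
  i=7: ✗ (no rhs in [7,8])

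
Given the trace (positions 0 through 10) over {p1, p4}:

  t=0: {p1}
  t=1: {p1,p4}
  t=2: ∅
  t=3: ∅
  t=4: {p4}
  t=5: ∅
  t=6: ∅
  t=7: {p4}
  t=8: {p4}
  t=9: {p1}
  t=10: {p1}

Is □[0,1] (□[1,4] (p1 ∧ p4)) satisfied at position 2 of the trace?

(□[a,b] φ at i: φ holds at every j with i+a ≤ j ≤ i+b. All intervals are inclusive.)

Check □[1,4] (p1 ∧ p4) at every j in [2,3]:
  j=2: fails at 3
  j=3: fails at 4
Fails at j=2 → formula fails.

False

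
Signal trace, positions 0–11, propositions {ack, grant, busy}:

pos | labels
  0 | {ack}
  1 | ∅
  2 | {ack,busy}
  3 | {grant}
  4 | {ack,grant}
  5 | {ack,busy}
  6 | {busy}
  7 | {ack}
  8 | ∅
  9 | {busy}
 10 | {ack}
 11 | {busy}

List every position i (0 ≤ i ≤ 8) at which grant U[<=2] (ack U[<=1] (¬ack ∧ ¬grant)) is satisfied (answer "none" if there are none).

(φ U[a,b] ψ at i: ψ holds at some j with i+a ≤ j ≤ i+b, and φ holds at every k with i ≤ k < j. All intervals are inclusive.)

Evaluate at each i in [0,8]:
  i=0: ✓ (rhs at j=0)
  i=1: ✓ (rhs at j=1)
  i=2: ✗ (no rhs in [2,4])
  i=3: ✓ (rhs at j=5; lhs holds on [3,4])
  i=4: ✓ (rhs at j=5; lhs holds on [4,4])
  i=5: ✓ (rhs at j=5)
  i=6: ✓ (rhs at j=6)
  i=7: ✓ (rhs at j=7)
  i=8: ✓ (rhs at j=8)

0, 1, 3, 4, 5, 6, 7, 8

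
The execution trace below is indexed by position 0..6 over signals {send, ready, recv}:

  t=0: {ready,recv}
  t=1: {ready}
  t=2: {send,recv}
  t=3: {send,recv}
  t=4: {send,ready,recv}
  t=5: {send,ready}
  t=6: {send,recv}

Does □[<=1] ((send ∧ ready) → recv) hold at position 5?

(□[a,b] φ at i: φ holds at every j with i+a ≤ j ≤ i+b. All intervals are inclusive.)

Check ((send ∧ ready) → recv) at every j in [5,6]:
  j=5: antecedent true; consequent false → ✗
  j=6: antecedent false → ✓
Fails at j=5 → formula fails.

Does not hold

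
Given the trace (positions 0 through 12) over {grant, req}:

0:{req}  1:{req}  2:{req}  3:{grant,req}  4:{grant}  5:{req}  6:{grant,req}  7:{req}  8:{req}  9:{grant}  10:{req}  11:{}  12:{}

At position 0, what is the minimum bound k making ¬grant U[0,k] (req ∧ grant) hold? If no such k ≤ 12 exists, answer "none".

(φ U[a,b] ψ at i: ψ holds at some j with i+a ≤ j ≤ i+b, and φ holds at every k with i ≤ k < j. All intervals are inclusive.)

Need earliest j ≥ 0 with (req ∧ grant), and ¬grant at every k in [0,j-1].
  j=0: rhs fails.
  j=1: rhs fails.
  j=2: rhs fails.
  j=3: rhs holds; lhs holds on [0,2]. k = 3.

3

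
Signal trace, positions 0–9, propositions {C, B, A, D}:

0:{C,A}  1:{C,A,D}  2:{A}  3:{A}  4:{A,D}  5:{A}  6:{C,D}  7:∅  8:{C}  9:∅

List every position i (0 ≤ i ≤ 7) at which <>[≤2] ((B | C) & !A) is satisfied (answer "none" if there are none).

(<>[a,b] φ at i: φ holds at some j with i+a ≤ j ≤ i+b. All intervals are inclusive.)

4, 5, 6, 7

Evaluate at each i in [0,7]:
  i=0: ✗ (none in [0,2])
  i=1: ✗ (none in [1,3])
  i=2: ✗ (none in [2,4])
  i=3: ✗ (none in [3,5])
  i=4: ✓ (witness j=6)
  i=5: ✓ (witness j=6)
  i=6: ✓ (witness j=6)
  i=7: ✓ (witness j=8)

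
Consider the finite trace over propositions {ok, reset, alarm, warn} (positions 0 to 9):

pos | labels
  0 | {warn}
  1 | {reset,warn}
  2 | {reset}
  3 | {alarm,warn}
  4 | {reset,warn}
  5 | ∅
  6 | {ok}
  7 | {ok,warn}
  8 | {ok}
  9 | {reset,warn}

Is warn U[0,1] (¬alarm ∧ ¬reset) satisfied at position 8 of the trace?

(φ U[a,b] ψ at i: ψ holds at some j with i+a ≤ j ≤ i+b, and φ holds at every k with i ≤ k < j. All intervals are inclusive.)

Need some j in [8,9] with (¬alarm ∧ ¬reset), and warn at every k in [8,j-1].
  j=8: (¬alarm ∧ ¬reset) holds; no prefix to check → satisfied.

Yes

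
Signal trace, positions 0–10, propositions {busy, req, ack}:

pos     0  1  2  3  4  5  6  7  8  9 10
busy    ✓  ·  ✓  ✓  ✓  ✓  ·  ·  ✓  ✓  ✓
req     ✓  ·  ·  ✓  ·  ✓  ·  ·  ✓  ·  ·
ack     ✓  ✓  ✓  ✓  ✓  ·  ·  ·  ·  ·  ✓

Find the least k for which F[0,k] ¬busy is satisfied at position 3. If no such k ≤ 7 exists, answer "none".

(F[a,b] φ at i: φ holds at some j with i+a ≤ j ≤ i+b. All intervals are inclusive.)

3

Scan j = 3,4,… for ¬busy:
  j=3: fails
  j=4: fails
  j=5: fails
  j=6: holds
First hit at j=6, so smallest k = 6-3 = 3.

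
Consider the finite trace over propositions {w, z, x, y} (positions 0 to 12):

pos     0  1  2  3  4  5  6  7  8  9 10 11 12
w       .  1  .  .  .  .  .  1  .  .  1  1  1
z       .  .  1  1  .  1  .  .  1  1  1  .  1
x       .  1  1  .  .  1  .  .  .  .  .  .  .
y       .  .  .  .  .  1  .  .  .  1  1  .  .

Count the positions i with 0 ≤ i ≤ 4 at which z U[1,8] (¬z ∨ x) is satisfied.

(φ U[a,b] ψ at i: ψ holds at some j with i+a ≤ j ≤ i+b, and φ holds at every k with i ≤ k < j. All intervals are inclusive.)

Evaluate at each i in [0,4]:
  i=0: ✗ (lhs fails at k=0 before rhs at j=1)
  i=1: ✗ (lhs fails at k=1 before rhs at j=2)
  i=2: ✓ (rhs at j=4; lhs holds on [2,3])
  i=3: ✓ (rhs at j=4; lhs holds on [3,3])
  i=4: ✗ (lhs fails at k=4 before rhs at j=5)
Positions where it holds: {2, 3} → 2.

2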